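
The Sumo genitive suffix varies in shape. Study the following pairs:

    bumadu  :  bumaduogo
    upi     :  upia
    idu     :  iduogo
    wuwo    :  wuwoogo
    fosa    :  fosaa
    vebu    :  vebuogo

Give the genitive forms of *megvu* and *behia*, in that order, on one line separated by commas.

megvuogo, behiaa

Looking at the last vowel of each stem: -ogo when the last vowel of the stem is a rounded vowel (*bumadu*, *idu*, *wuwo*, *vebu*); -a when the last vowel of the stem is an unrounded vowel (*upi*, *fosa*).
The last vowel of *megvu* is /u/, which is a rounded vowel, so the suffix is -ogo, giving *megvuogo*.
The last vowel of *behia* is /a/, which is an unrounded vowel, so the suffix is -a, giving *behiaa*.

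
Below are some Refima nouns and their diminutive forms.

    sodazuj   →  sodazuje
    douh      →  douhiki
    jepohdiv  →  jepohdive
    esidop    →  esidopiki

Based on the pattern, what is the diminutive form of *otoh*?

The alternation tracks the final consonant of the stem — -iki when the stem ends in a voiceless consonant (*douh*, *esidop*); -e when the stem ends in a voiced consonant (*sodazuj*, *jepohdiv*).
*otoh* — final consonant /h/ (voiceless) → -iki → *otohiki*.

otohiki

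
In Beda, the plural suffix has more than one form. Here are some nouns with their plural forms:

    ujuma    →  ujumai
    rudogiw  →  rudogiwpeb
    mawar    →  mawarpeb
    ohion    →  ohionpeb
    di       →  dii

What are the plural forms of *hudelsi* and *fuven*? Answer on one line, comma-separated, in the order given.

hudelsii, fuvenpeb

The suffix is conditioned by the final sound: -peb when the stem ends in a consonant (*rudogiw*, *mawar*, *ohion*); -i when the stem ends in a vowel (*ujuma*, *di*).
The final sound of *hudelsi* is /i/, which is a vowel, so the suffix is -i, giving *hudelsii*.
*fuven* — final sound /n/ (a consonant) → -peb → *fuvenpeb*.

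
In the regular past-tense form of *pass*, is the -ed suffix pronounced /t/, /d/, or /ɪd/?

/t/

The stem *pass* ends in a voiceless consonant other than /t/.
The -ed suffix is realized as /ɪd/ after /t, d/; as /t/ after other voiceless consonants; and as /d/ after other voiced sounds.
So -ed on *pass* is pronounced /t/.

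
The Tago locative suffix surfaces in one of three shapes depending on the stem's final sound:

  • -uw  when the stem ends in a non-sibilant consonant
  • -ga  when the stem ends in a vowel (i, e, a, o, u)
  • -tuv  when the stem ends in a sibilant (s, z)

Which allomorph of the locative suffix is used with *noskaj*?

*noskaj*: final sound = /j/, a non-sibilant consonant → -uw.

-uw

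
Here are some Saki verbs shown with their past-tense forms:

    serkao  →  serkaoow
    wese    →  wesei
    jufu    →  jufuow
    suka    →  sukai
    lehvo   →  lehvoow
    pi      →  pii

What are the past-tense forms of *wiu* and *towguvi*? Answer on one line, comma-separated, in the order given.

wiuow, towguvii

The alternation tracks the last vowel of the stem — -ow when the last vowel of the stem is a rounded vowel (*serkao*, *jufu*, *lehvo*); -i when the last vowel of the stem is an unrounded vowel (*wese*, *suka*, *pi*).
*wiu* — last vowel /u/ (a rounded vowel) → -ow → *wiuow*.
Since the last vowel of *towguvi* is /i/ (an unrounded vowel), it takes -i, giving *towguvii*.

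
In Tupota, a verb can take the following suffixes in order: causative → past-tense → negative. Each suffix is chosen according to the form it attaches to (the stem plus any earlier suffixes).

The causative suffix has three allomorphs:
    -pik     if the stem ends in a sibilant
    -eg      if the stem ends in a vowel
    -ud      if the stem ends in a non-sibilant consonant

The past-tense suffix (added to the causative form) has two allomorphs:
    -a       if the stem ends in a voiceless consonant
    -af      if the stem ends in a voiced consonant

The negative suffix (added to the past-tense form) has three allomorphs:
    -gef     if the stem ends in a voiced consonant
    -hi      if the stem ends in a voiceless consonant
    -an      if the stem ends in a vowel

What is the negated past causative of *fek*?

*fek* — final sound /k/ (a non-sibilant consonant) → -ud → *fekud*.
The causative form *fekud* — final consonant /d/ (voiced) → -af → *fekudaf*.
The final sound of the past-tense form *fekudaf* is /f/, which is a voiceless consonant, so the negative suffix is -hi, giving *fekudafhi*.

fekudafhi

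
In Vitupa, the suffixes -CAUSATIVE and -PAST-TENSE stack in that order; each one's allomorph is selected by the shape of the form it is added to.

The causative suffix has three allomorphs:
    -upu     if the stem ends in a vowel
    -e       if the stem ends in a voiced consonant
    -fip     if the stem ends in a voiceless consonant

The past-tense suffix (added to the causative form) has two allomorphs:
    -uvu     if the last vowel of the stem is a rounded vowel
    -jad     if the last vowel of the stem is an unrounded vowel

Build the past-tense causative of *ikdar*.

ikdarejad

Since the final sound of *ikdar* is /r/ (a voiced consonant), it takes -e, giving *ikdare*.
The last vowel of the causative form *ikdare* is /e/, which is an unrounded vowel, so the past-tense suffix is -jad, giving *ikdarejad*.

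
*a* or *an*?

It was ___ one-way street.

The indefinite article is chosen by the initial *sound* of the following word, not its spelling.
*one-way* begins with the sound /wʌ/ (*one* pronounced /wʌn/) — a consonant sound.
So the article is *a*: It was a one-way street.

a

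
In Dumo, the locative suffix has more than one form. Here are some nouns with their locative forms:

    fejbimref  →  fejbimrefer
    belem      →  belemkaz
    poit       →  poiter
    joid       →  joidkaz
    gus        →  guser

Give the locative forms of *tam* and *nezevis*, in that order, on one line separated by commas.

tamkaz, nezeviser

The suffix is conditioned by the final consonant: -er when the stem ends in a voiceless consonant (*fejbimref*, *poit*, *gus*); -kaz when the stem ends in a voiced consonant (*belem*, *joid*).
Since the final consonant of *tam* is /m/ (voiced), it takes -kaz, giving *tamkaz*.
Since the final consonant of *nezevis* is /s/ (voiceless), it takes -er, giving *nezeviser*.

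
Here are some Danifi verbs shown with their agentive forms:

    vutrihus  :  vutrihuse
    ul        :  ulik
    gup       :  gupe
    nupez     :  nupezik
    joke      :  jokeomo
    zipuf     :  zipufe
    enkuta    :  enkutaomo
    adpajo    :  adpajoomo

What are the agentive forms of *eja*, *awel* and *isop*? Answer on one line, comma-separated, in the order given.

ejaomo, awelik, isope

The pattern is voicing of the final sound: -e when the stem ends in a voiceless consonant (*vutrihus*, *gup*, *zipuf*); -ik when the stem ends in a voiced consonant (*ul*, *nupez*); -omo when the stem ends in a vowel (*joke*, *enkuta*, *adpajo*).
*eja*: final sound = /a/, a vowel → -omo → *ejaomo*.
Since the final sound of *awel* is /l/ (a voiced consonant), it takes -ik, giving *awelik*.
The final sound of *isop* is /p/, which is a voiceless consonant, so the suffix is -e, giving *isope*.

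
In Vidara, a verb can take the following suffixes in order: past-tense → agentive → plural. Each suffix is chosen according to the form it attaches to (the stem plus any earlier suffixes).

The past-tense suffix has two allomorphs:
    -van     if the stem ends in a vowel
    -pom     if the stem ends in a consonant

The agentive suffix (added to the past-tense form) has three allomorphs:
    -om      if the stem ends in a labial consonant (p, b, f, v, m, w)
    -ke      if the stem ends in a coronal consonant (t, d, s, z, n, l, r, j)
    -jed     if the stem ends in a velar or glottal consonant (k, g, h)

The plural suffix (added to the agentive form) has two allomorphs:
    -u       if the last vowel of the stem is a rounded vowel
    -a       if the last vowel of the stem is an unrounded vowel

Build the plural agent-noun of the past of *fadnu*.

fadnuvankea

*fadnu* — final sound /u/ (a vowel) → -van → *fadnuvan*.
The final consonant of the past-tense form *fadnuvan* is /n/, which is coronal, so the agentive suffix is -ke, giving *fadnuvanke*.
The agentive form *fadnuvanke*: last vowel = /e/, an unrounded vowel → -a → *fadnuvankea*.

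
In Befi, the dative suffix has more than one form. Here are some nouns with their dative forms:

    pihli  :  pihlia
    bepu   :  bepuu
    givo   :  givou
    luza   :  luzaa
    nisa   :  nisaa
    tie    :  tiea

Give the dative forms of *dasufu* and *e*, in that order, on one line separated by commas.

The suffix is conditioned by the last vowel: -u when the last vowel of the stem is a rounded vowel (*bepu*, *givo*); -a when the last vowel of the stem is an unrounded vowel (*pihli*, *luza*, *nisa*, *tie*).
Since the last vowel of *dasufu* is /u/ (a rounded vowel), it takes -u, giving *dasufuu*.
The last vowel of *e* is /e/, which is an unrounded vowel, so the suffix is -a, giving *ea*.

dasufuu, ea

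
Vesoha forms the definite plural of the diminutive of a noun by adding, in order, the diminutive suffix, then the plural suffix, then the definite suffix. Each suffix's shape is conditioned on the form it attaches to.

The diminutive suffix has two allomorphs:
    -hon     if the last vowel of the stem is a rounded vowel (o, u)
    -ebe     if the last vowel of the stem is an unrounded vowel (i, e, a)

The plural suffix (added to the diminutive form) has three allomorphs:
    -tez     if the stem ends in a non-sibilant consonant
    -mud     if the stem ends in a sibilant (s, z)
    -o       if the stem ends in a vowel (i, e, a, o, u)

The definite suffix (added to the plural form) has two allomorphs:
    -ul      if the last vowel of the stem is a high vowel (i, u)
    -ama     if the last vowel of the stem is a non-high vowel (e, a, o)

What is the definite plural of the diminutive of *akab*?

akabebeoama

Since the last vowel of *akab* is /a/ (an unrounded vowel), it takes -ebe, giving *akabebe*.
The diminutive form *akabebe*: final sound = /e/, a vowel → -o → *akabebeo*.
The last vowel of the plural form *akabebeo* is /o/, which is a non-high vowel, so the definite suffix is -ama, giving *akabebeoama*.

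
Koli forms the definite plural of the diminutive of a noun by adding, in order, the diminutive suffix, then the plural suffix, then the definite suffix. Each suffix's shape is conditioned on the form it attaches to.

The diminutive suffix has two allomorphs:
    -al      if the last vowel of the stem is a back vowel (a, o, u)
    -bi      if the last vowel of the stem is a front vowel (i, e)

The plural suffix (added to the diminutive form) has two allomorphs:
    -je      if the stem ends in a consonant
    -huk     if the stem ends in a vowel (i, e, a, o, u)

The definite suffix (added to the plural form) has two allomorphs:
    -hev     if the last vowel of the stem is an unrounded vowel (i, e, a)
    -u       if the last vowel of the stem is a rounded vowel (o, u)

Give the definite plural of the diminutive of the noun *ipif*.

Since the last vowel of *ipif* is /i/ (a front vowel), it takes -bi, giving *ipifbi*.
The diminutive form *ipifbi*: final sound = /i/, a vowel → -huk → *ipifbihuk*.
The last vowel of the plural form *ipifbihuk* is /u/, which is a rounded vowel, so the definite suffix is -u, giving *ipifbihuku*.

ipifbihuku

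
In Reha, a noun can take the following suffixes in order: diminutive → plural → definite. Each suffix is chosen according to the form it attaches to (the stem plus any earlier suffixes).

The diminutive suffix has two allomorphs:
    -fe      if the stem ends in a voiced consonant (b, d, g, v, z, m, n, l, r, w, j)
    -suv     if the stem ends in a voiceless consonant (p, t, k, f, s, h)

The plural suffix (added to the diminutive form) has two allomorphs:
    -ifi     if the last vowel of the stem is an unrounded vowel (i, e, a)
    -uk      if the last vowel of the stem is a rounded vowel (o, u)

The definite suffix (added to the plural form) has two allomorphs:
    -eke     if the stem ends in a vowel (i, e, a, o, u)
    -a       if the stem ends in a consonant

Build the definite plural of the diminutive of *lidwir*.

lidwirfeifieke

The final consonant of *lidwir* is /r/, which is voiced, so the diminutive suffix is -fe, giving *lidwirfe*.
The last vowel of the diminutive form *lidwirfe* is /e/, which is an unrounded vowel, so the plural suffix is -ifi, giving *lidwirfeifi*.
The plural form *lidwirfeifi*: final sound = /i/, a vowel → -eke → *lidwirfeifieke*.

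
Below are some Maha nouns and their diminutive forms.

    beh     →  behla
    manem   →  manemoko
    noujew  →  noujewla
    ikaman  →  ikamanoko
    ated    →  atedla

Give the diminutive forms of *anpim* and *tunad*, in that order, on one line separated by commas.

Looking at the final consonant of each stem: -oko when the stem ends in a nasal (*manem*, *ikaman*); -la when the stem ends in a non-nasal consonant (*beh*, *noujew*, *ated*).
*anpim* — final consonant /m/ (a nasal) → -oko → *anpimoko*.
*tunad* — final consonant /d/ (non-nasal) → -la → *tunadla*.

anpimoko, tunadla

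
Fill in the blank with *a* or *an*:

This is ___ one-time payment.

a

The indefinite article is chosen by the initial *sound* of the following word, not its spelling.
*one-time* begins with the sound /wʌ/ (*one* pronounced /wʌn/) — a consonant sound.
So the article is *a*: This is a one-time payment.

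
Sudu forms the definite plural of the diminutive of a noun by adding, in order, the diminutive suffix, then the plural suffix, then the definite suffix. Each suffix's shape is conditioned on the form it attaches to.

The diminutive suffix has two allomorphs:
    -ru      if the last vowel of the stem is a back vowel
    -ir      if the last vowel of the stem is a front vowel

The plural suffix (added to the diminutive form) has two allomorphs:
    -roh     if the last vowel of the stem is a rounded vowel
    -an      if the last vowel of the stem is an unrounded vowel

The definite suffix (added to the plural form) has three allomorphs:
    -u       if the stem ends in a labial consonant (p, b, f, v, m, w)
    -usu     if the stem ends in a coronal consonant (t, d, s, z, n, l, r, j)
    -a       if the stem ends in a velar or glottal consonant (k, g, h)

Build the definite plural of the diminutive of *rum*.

*rum* — last vowel /u/ (a back vowel) → -ru → *rumru*.
Since the last vowel of the diminutive form *rumru* is /u/ (a rounded vowel), it takes -roh, giving *rumruroh*.
Since the final consonant of the plural form *rumruroh* is /h/ (velar/glottal), it takes -a, giving *rumruroha*.

rumruroha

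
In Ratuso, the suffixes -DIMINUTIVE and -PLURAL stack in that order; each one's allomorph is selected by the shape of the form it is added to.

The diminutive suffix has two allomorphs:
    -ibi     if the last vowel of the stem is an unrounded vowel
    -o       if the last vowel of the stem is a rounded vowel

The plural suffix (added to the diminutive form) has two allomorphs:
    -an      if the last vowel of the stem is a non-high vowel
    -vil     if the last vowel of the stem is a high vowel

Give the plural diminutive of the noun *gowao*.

*gowao*: last vowel = /o/, a rounded vowel → -o → *gowaoo*.
The diminutive form *gowaoo* — last vowel /o/ (a non-high vowel) → -an → *gowaooan*.

gowaooan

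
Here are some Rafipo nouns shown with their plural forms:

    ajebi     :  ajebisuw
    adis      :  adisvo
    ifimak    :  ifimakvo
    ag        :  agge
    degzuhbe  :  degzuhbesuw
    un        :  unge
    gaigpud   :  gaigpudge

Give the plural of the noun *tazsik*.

tazsikvo

The suffix is conditioned by the final sound: -vo when the stem ends in a voiceless consonant (*adis*, *ifimak*); -ge when the stem ends in a voiced consonant (*ag*, *un*, *gaigpud*); -suw when the stem ends in a vowel (*ajebi*, *degzuhbe*).
The final sound of *tazsik* is /k/, which is a voiceless consonant, so the suffix is -vo, giving *tazsikvo*.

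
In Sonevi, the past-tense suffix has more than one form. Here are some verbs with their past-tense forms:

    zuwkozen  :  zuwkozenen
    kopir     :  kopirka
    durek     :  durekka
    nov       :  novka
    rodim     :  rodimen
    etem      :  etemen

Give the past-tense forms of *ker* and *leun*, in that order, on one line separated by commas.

The alternation tracks the final consonant of the stem — -en when the stem ends in a nasal (*zuwkozen*, *rodim*, *etem*); -ka when the stem ends in a non-nasal consonant (*kopir*, *durek*, *nov*).
Since the final consonant of *ker* is /r/ (non-nasal), it takes -ka, giving *kerka*.
*leun*: final consonant = /n/, a nasal → -en → *leunen*.

kerka, leunen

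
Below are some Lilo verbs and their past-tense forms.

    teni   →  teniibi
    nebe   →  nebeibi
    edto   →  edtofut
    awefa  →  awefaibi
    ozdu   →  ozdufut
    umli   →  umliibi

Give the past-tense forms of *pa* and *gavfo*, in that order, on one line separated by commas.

paibi, gavfofut

The pattern is rounding harmony: -fut when the last vowel of the stem is a rounded vowel (*edto*, *ozdu*); -ibi when the last vowel of the stem is an unrounded vowel (*teni*, *nebe*, *awefa*, *umli*).
*pa* — last vowel /a/ (an unrounded vowel) → -ibi → *paibi*.
*gavfo*: last vowel = /o/, a rounded vowel → -fut → *gavfofut*.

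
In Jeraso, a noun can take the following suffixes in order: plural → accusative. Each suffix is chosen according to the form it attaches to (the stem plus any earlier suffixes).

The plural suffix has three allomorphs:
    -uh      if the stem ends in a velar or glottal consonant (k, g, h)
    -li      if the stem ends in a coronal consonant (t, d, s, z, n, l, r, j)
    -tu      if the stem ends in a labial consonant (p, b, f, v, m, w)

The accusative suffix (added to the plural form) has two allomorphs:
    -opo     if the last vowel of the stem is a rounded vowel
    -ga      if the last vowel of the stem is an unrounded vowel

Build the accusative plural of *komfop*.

komfoptuopo

The final consonant of *komfop* is /p/, which is labial, so the plural suffix is -tu, giving *komfoptu*.
The plural form *komfoptu* — last vowel /u/ (a rounded vowel) → -opo → *komfoptuopo*.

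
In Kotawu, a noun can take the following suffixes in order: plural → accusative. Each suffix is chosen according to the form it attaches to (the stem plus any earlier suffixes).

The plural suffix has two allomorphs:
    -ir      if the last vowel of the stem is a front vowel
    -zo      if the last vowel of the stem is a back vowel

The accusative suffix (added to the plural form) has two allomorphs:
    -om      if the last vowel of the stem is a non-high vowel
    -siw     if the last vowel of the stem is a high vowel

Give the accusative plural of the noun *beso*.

*beso*: last vowel = /o/, a back vowel → -zo → *besozo*.
The plural form *besozo* — last vowel /o/ (a non-high vowel) → -om → *besozoom*.

besozoom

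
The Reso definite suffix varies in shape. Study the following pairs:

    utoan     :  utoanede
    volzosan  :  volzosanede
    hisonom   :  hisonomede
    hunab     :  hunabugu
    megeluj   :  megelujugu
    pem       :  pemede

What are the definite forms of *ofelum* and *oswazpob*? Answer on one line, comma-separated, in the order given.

ofelumede, oswazpobugu

The suffix is conditioned by the final consonant: -ede when the stem ends in a nasal (*utoan*, *volzosan*, *hisonom*, *pem*); -ugu when the stem ends in a non-nasal consonant (*hunab*, *megeluj*).
*ofelum* — final consonant /m/ (a nasal) → -ede → *ofelumede*.
*oswazpob*: final consonant = /b/, non-nasal → -ugu → *oswazpobugu*.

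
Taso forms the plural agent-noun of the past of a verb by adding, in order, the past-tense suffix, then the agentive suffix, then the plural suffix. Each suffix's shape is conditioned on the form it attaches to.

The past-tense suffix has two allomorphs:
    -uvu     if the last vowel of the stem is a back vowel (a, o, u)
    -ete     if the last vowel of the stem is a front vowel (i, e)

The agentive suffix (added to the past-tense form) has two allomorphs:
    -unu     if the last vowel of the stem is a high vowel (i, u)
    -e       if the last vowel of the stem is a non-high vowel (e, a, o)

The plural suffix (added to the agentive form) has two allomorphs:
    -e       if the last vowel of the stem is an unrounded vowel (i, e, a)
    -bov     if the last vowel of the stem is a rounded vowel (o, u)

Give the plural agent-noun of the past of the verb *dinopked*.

The last vowel of *dinopked* is /e/, which is a front vowel, so the past-tense suffix is -ete, giving *dinopkedete*.
The past-tense form *dinopkedete*: last vowel = /e/, a non-high vowel → -e → *dinopkedetee*.
Since the last vowel of the agentive form *dinopkedetee* is /e/ (an unrounded vowel), it takes -e, giving *dinopkedeteee*.

dinopkedeteee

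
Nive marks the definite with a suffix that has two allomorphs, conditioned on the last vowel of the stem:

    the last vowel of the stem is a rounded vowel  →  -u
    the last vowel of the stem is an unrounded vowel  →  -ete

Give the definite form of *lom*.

lomu

Since the last vowel of *lom* is /o/ (a rounded vowel), it takes -u, giving *lomu*.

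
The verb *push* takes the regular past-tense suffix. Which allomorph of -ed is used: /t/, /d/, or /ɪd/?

/t/

The stem *push* ends in a voiceless consonant other than /t/.
The -ed suffix is realized as /ɪd/ after /t, d/; as /t/ after other voiceless consonants; and as /d/ after other voiced sounds.
So -ed on *push* is pronounced /t/.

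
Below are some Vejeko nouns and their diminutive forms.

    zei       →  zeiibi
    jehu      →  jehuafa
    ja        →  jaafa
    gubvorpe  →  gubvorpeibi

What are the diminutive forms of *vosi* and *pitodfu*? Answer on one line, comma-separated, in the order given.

Looking at the last vowel of each stem: -ibi when the last vowel of the stem is a front vowel (*zei*, *gubvorpe*); -afa when the last vowel of the stem is a back vowel (*jehu*, *ja*).
Since the last vowel of *vosi* is /i/ (a front vowel), it takes -ibi, giving *vosiibi*.
*pitodfu* — last vowel /u/ (a back vowel) → -afa → *pitodfuafa*.

vosiibi, pitodfuafa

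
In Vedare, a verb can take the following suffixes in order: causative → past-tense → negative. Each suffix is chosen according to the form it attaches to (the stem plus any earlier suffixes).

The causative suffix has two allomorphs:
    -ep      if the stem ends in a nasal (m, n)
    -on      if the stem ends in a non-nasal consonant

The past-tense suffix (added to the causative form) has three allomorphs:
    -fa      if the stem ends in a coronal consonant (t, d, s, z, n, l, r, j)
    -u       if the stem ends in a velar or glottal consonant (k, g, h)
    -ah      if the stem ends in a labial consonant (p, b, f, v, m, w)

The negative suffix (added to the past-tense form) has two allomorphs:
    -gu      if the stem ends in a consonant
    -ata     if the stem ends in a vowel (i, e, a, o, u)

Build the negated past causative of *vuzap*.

The final consonant of *vuzap* is /p/, which is non-nasal, so the causative suffix is -on, giving *vuzapon*.
The final consonant of the causative form *vuzapon* is /n/, which is coronal, so the past-tense suffix is -fa, giving *vuzaponfa*.
The final sound of the past-tense form *vuzaponfa* is /a/, which is a vowel, so the negative suffix is -ata, giving *vuzaponfaata*.

vuzaponfaata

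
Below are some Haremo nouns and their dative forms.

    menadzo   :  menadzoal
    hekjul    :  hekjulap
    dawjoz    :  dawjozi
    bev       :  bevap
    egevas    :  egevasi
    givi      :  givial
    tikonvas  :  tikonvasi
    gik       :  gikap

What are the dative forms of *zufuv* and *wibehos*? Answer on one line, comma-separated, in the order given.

zufuvap, wibehosi

The pattern is sibilance of the final sound: -i when the stem ends in a sibilant (*dawjoz*, *egevas*, *tikonvas*); -ap when the stem ends in a non-sibilant consonant (*hekjul*, *bev*, *gik*); -al when the stem ends in a vowel (*menadzo*, *givi*).
The final sound of *zufuv* is /v/, which is a non-sibilant consonant, so the suffix is -ap, giving *zufuvap*.
*wibehos*: final sound = /s/, a sibilant → -i → *wibehosi*.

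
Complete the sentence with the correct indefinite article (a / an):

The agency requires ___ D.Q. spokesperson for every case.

The indefinite article is chosen by the initial *sound* of the following word, not its spelling.
The initialism *D.Q.* is read letter by letter; the first letter, D, is pronounced /diː/, which begins with a consonant sound.
So the article is *a*: The agency requires a D.Q. spokesperson for every case.

a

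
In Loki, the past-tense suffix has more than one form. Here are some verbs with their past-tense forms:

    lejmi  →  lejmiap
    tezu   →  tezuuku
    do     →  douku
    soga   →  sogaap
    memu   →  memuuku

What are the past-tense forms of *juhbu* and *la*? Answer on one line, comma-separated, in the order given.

juhbuuku, laap

The suffix is conditioned by the last vowel: -uku when the last vowel of the stem is a rounded vowel (*tezu*, *do*, *memu*); -ap when the last vowel of the stem is an unrounded vowel (*lejmi*, *soga*).
*juhbu*: last vowel = /u/, a rounded vowel → -uku → *juhbuuku*.
The last vowel of *la* is /a/, which is an unrounded vowel, so the suffix is -ap, giving *laap*.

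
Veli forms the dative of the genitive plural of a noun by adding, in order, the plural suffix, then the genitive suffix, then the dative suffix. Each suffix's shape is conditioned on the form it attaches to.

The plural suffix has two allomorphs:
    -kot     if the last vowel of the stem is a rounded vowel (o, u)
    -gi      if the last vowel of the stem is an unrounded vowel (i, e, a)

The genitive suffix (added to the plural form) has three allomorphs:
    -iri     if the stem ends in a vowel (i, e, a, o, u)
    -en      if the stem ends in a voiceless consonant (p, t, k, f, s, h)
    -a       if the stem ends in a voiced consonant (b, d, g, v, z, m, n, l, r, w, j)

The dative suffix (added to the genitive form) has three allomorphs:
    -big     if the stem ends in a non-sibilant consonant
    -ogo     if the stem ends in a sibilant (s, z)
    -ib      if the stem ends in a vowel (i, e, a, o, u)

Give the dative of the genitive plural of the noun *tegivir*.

*tegivir* — last vowel /i/ (an unrounded vowel) → -gi → *tegivirgi*.
The plural form *tegivirgi* — final sound /i/ (a vowel) → -iri → *tegivirgiiri*.
The genitive form *tegivirgiiri* — final sound /i/ (a vowel) → -ib → *tegivirgiiriib*.

tegivirgiiriib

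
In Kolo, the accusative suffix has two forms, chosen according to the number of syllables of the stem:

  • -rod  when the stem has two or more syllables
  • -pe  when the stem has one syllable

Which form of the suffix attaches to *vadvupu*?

*vadvupu* has 3 syllables, so the suffix is -rod.

-rod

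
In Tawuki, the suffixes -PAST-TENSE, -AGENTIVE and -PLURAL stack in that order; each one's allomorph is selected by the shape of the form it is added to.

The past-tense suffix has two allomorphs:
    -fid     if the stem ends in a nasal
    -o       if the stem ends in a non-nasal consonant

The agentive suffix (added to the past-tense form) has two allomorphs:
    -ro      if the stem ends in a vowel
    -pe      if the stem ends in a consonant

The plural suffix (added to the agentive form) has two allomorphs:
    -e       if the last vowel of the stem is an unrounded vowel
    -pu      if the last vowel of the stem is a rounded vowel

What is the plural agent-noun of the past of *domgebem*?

The final consonant of *domgebem* is /m/, which is a nasal, so the past-tense suffix is -fid, giving *domgebemfid*.
The past-tense form *domgebemfid*: final sound = /d/, a consonant → -pe → *domgebemfidpe*.
The agentive form *domgebemfidpe*: last vowel = /e/, an unrounded vowel → -e → *domgebemfidpee*.

domgebemfidpee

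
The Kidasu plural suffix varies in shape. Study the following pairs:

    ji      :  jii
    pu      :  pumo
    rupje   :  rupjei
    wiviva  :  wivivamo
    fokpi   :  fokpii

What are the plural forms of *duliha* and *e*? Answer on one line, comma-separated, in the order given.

dulihamo, ei

The pattern is front/back vowel harmony: -i when the last vowel of the stem is a front vowel (*ji*, *rupje*, *fokpi*); -mo when the last vowel of the stem is a back vowel (*pu*, *wiviva*).
The last vowel of *duliha* is /a/, which is a back vowel, so the suffix is -mo, giving *dulihamo*.
*e* — last vowel /e/ (a front vowel) → -i → *ei*.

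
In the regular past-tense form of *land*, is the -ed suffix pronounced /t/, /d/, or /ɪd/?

The stem *land* ends in /t/ or /d/.
The -ed suffix is realized as /ɪd/ after /t, d/; as /t/ after other voiceless consonants; and as /d/ after other voiced sounds.
So -ed on *land* is pronounced /ɪd/.

/ɪd/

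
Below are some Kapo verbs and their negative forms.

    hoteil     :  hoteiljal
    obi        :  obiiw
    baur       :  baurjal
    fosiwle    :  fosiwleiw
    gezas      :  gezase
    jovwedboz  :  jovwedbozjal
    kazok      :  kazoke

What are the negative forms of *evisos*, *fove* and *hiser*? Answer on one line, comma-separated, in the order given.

evisose, foveiw, hiserjal

The alternation tracks the final sound of the stem — -e when the stem ends in a voiceless consonant (*gezas*, *kazok*); -jal when the stem ends in a voiced consonant (*hoteil*, *baur*, *jovwedboz*); -iw when the stem ends in a vowel (*obi*, *fosiwle*).
*evisos* — final sound /s/ (a voiceless consonant) → -e → *evisose*.
Since the final sound of *fove* is /e/ (a vowel), it takes -iw, giving *foveiw*.
*hiser*: final sound = /r/, a voiced consonant → -jal → *hiserjal*.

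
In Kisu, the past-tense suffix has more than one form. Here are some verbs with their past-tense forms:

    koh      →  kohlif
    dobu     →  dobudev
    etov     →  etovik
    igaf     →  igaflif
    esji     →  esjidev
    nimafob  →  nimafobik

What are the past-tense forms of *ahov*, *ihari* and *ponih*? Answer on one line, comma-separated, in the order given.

ahovik, iharidev, ponihlif

The pattern is voicing of the final sound: -lif when the stem ends in a voiceless consonant (*koh*, *igaf*); -ik when the stem ends in a voiced consonant (*etov*, *nimafob*); -dev when the stem ends in a vowel (*dobu*, *esji*).
*ahov* — final sound /v/ (a voiced consonant) → -ik → *ahovik*.
*ihari*: final sound = /i/, a vowel → -dev → *iharidev*.
Since the final sound of *ponih* is /h/ (a voiceless consonant), it takes -lif, giving *ponihlif*.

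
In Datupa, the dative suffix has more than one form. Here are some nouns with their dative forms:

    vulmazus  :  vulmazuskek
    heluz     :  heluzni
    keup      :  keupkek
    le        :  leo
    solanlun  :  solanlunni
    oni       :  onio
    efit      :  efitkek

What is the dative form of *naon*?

The alternation tracks the final sound of the stem — -kek when the stem ends in a voiceless consonant (*vulmazus*, *keup*, *efit*); -ni when the stem ends in a voiced consonant (*heluz*, *solanlun*); -o when the stem ends in a vowel (*le*, *oni*).
Since the final sound of *naon* is /n/ (a voiced consonant), it takes -ni, giving *naonni*.

naonni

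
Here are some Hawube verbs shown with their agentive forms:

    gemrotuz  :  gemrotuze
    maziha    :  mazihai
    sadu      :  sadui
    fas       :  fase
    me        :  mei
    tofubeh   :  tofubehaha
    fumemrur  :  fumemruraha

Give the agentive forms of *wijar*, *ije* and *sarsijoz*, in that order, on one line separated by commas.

wijaraha, ijei, sarsijoze

The alternation tracks the final sound of the stem — -e when the stem ends in a sibilant (*gemrotuz*, *fas*); -aha when the stem ends in a non-sibilant consonant (*tofubeh*, *fumemrur*); -i when the stem ends in a vowel (*maziha*, *sadu*, *me*).
*wijar* — final sound /r/ (a non-sibilant consonant) → -aha → *wijaraha*.
*ije* — final sound /e/ (a vowel) → -i → *ijei*.
*sarsijoz* — final sound /z/ (a sibilant) → -e → *sarsijoze*.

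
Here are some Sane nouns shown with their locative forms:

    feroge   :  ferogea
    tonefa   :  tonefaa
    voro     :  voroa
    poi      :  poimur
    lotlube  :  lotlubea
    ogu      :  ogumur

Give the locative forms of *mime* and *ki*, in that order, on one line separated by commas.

The suffix is conditioned by the last vowel: -mur when the last vowel of the stem is a high vowel (*poi*, *ogu*); -a when the last vowel of the stem is a non-high vowel (*feroge*, *tonefa*, *voro*, *lotlube*).
Since the last vowel of *mime* is /e/ (a non-high vowel), it takes -a, giving *mimea*.
*ki*: last vowel = /i/, a high vowel → -mur → *kimur*.

mimea, kimur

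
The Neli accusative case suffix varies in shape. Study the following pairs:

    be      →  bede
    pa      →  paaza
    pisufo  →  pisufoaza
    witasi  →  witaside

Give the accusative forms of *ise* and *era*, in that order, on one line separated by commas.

The suffix is conditioned by the last vowel: -de when the last vowel of the stem is a front vowel (*be*, *witasi*); -aza when the last vowel of the stem is a back vowel (*pa*, *pisufo*).
Since the last vowel of *ise* is /e/ (a front vowel), it takes -de, giving *isede*.
*era*: last vowel = /a/, a back vowel → -aza → *eraaza*.

isede, eraaza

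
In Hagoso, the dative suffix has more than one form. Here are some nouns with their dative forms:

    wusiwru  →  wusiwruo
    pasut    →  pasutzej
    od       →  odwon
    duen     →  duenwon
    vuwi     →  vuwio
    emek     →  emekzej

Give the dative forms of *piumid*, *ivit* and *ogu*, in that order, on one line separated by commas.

piumidwon, ivitzej, oguo

The suffix is conditioned by the final sound: -zej when the stem ends in a voiceless consonant (*pasut*, *emek*); -won when the stem ends in a voiced consonant (*od*, *duen*); -o when the stem ends in a vowel (*wusiwru*, *vuwi*).
Since the final sound of *piumid* is /d/ (a voiced consonant), it takes -won, giving *piumidwon*.
Since the final sound of *ivit* is /t/ (a voiceless consonant), it takes -zej, giving *ivitzej*.
*ogu* — final sound /u/ (a vowel) → -o → *oguo*.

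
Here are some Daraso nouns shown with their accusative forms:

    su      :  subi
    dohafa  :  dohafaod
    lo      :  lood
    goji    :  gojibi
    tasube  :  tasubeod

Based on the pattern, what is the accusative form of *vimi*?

vimibi

The pattern is height harmony: -bi when the last vowel of the stem is a high vowel (*su*, *goji*); -od when the last vowel of the stem is a non-high vowel (*dohafa*, *lo*, *tasube*).
The last vowel of *vimi* is /i/, which is a high vowel, so the suffix is -bi, giving *vimibi*.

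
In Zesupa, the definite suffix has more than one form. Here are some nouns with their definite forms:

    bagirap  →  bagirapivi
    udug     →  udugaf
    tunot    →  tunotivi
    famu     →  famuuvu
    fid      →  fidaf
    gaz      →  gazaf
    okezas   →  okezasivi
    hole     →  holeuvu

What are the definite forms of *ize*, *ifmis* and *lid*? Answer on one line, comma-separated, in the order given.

Looking at the final sound of each stem: -ivi when the stem ends in a voiceless consonant (*bagirap*, *tunot*, *okezas*); -af when the stem ends in a voiced consonant (*udug*, *fid*, *gaz*); -uvu when the stem ends in a vowel (*famu*, *hole*).
*ize*: final sound = /e/, a vowel → -uvu → *izeuvu*.
Since the final sound of *ifmis* is /s/ (a voiceless consonant), it takes -ivi, giving *ifmisivi*.
The final sound of *lid* is /d/, which is a voiced consonant, so the suffix is -af, giving *lidaf*.

izeuvu, ifmisivi, lidaf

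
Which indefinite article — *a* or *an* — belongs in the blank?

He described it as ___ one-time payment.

The indefinite article is chosen by the initial *sound* of the following word, not its spelling.
*one-time* begins with the sound /wʌ/ (*one* pronounced /wʌn/) — a consonant sound.
So the article is *a*: He described it as a one-time payment.

a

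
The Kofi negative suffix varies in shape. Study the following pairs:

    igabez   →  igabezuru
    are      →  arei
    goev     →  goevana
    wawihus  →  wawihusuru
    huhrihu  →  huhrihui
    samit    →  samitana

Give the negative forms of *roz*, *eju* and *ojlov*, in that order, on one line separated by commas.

The pattern is sibilance of the final sound: -uru when the stem ends in a sibilant (*igabez*, *wawihus*); -ana when the stem ends in a non-sibilant consonant (*goev*, *samit*); -i when the stem ends in a vowel (*are*, *huhrihu*).
Since the final sound of *roz* is /z/ (a sibilant), it takes -uru, giving *rozuru*.
Since the final sound of *eju* is /u/ (a vowel), it takes -i, giving *ejui*.
Since the final sound of *ojlov* is /v/ (a non-sibilant consonant), it takes -ana, giving *ojlovana*.

rozuru, ejui, ojlovana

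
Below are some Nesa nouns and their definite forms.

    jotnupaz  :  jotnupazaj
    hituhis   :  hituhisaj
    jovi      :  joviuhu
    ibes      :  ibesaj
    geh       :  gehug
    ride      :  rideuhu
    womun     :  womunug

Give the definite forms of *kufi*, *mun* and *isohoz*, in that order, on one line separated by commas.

kufiuhu, munug, isohozaj

Looking at the final sound of each stem: -aj when the stem ends in a sibilant (*jotnupaz*, *hituhis*, *ibes*); -ug when the stem ends in a non-sibilant consonant (*geh*, *womun*); -uhu when the stem ends in a vowel (*jovi*, *ride*).
*kufi* — final sound /i/ (a vowel) → -uhu → *kufiuhu*.
Since the final sound of *mun* is /n/ (a non-sibilant consonant), it takes -ug, giving *munug*.
*isohoz*: final sound = /z/, a sibilant → -aj → *isohozaj*.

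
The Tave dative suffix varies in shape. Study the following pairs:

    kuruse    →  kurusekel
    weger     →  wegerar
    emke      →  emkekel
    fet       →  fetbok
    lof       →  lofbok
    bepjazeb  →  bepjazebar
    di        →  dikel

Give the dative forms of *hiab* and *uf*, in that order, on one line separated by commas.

hiabar, ufbok

The alternation tracks the final sound of the stem — -bok when the stem ends in a voiceless consonant (*fet*, *lof*); -ar when the stem ends in a voiced consonant (*weger*, *bepjazeb*); -kel when the stem ends in a vowel (*kuruse*, *emke*, *di*).
*hiab* — final sound /b/ (a voiced consonant) → -ar → *hiabar*.
Since the final sound of *uf* is /f/ (a voiceless consonant), it takes -bok, giving *ufbok*.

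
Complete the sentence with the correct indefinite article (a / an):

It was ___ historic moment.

The indefinite article is chosen by the initial *sound* of the following word, not its spelling.
*historic* begins with the sound /h/ (h is pronounced in standard usage) — a consonant sound.
So the article is *a*: It was a historic moment.

a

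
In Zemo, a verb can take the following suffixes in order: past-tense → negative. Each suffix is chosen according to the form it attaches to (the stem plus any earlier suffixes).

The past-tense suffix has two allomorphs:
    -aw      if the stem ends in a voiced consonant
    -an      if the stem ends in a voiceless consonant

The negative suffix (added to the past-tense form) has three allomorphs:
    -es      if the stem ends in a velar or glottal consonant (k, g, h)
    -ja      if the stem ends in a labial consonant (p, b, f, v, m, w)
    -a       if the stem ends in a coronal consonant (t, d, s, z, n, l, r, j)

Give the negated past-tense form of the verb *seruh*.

seruhana

*seruh*: final consonant = /h/, voiceless → -an → *seruhan*.
The final consonant of the past-tense form *seruhan* is /n/, which is coronal, so the negative suffix is -a, giving *seruhana*.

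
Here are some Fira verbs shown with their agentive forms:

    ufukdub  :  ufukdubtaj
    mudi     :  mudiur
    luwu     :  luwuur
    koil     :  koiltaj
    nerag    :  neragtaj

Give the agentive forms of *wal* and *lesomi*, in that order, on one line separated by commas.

The pattern is consonant vs. vowel: -taj when the stem ends in a consonant (*ufukdub*, *koil*, *nerag*); -ur when the stem ends in a vowel (*mudi*, *luwu*).
The final sound of *wal* is /l/, which is a consonant, so the suffix is -taj, giving *waltaj*.
*lesomi* — final sound /i/ (a vowel) → -ur → *lesomiur*.

waltaj, lesomiur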